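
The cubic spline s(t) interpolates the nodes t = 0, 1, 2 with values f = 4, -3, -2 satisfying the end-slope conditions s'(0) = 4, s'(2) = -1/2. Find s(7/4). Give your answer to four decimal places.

With M_i denoting the second derivative at x_i, h_i = 1, 1, and Δ_i = (y_(i+1) − y_i)/h_i = -7, 1:
  1·M_0 + 4·M_1 + 1·M_2 = 6(Δ_1 - Δ_0) = 48
Clamped end conditions give two more equations: 2h_0·M_0 + h_0·M_1 = 6(Δ_0 - s'(0)) = -66 and h_1·M_1 + 2h_1·M_2 = 6(s'(2) - Δ_1) = -9.
Hence M_0 = -189/4, M_1 = 57/2, M_2 = -75/4.
On [1, 2], s(t) = -3 - 43/8·(t - 1) + 57/4·(t - 1)² - 63/8·(t - 1)³.
With (t - 1) = 3/4: s(7/4) = -1197/512.

-2.3379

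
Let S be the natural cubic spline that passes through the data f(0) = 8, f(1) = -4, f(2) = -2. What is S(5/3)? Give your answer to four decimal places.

Let σ_i = S''(x_i). Step sizes h_i = 1, 1; slopes of the chords Δ_i = (y_(i+1) - y_i)/h_i = -12, 2.
  1·σ_0 + 4·σ_1 + 1·σ_2 = 6(Δ_1 - Δ_0) = 84
Natural end conditions: σ_0 = σ_2 = 0.
Solving: σ_0 = 0, σ_1 = 21, σ_2 = 0.
On [1, 2], S(t) = -4 - 5·(t - 1) + 21/2·(t - 1)² - 7/2·(t - 1)³.
With (t - 1) = 2/3: S(5/3) = -100/27.

-3.7037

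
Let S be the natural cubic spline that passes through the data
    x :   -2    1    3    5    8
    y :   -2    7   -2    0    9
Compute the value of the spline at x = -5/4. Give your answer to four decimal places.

2.2188

Let M_i = S''(x_i). Step sizes h_i = 3, 2, 2, 3; slopes of the chords Δ_i = (y_(i+1) - y_i)/h_i = 3, -9/2, 1, 3.
  3·M_0 + 10·M_1 + 2·M_2 = 6(Δ_1 - Δ_0) = -45
  2·M_1 + 8·M_2 + 2·M_3 = 6(Δ_2 - Δ_1) = 33
  2·M_2 + 10·M_3 + 3·M_4 = 6(Δ_3 - Δ_2) = 12
Natural end conditions: M_0 = M_4 = 0.
Hence M_0 = 0, M_1 = -28/5, M_2 = 11/2, M_3 = 1/10, M_4 = 0.
On [-2, 1], S(x) = -2 + 29/5·(x + 2) + 0·(x + 2)² - 14/45·(x + 2)³.
With (x + 2) = 3/4: S(-5/4) = 71/32.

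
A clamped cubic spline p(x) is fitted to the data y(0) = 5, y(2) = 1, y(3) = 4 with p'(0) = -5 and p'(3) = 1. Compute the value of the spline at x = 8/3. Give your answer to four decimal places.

Put M_i = p'' at the i-th knot. Here h = (2, 1) and Δ = (-2, 3), so the interior equations h_(i-1)·M_(i-1) + 2(h_(i-1)+h_i)·M_i + h_i·M_(i+1) = 6(Δ_i − Δ_(i-1)) read
  2·M_0 + 6·M_1 + 1·M_2 = 6(Δ_1 - Δ_0) = 30
Clamped end conditions give two more equations: 2h_0·M_0 + h_0·M_1 = 6(Δ_0 - p'(0)) = 18 and h_1·M_1 + 2h_1·M_2 = 6(p'(3) - Δ_1) = -12.
Solving: M_0 = 3/2, M_1 = 6, M_2 = -9.
On [2, 3], p(x) = 1 + 5/2·(x - 2) + 3·(x - 2)² - 5/2·(x - 2)³.
With (x - 2) = 2/3: p(8/3) = 88/27.

3.2593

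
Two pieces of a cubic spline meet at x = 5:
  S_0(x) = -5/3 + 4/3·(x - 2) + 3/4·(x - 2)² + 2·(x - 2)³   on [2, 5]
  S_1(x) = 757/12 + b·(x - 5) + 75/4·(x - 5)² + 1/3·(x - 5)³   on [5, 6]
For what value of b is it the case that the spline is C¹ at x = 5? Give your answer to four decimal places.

59.8333

S_0'(x) = 4/3 + 3/2·(x - 2) + 6·(x - 2)², so S_0'(5) = 359/6. On the right, S_1'(5) = b, so b = 359/6.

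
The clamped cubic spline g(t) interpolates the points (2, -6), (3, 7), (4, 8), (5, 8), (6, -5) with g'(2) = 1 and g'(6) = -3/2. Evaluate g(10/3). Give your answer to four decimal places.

8.7103

Put M_i = g'' at the i-th knot. Here h = (1, 1, 1, 1) and Δ = (13, 1, 0, -13), so the interior equations h_(i-1)·M_(i-1) + 2(h_(i-1)+h_i)·M_i + h_i·M_(i+1) = 6(Δ_i − Δ_(i-1)) read
  1·M_0 + 4·M_1 + 1·M_2 = 6(Δ_1 - Δ_0) = -72
  1·M_1 + 4·M_2 + 1·M_3 = 6(Δ_2 - Δ_1) = -6
  1·M_2 + 4·M_3 + 1·M_4 = 6(Δ_3 - Δ_2) = -78
Clamped end conditions give two more equations: 2h_0·M_0 + h_0·M_1 = 6(Δ_0 - g'(2)) = 72 and h_3·M_3 + 2h_3·M_4 = 6(g'(6) - Δ_3) = 69.
Forward elimination and back-substitution give M_0 = 3013/56, M_1 = -997/28, M_2 = 133/8, M_3 = -1033/28, M_4 = 2965/56.
On [3, 4], g(t) = 7 + 1131/112·(t - 3) - 997/56·(t - 3)² + 975/112·(t - 3)³.
With (t - 3) = 1/3: g(10/3) = 2195/252.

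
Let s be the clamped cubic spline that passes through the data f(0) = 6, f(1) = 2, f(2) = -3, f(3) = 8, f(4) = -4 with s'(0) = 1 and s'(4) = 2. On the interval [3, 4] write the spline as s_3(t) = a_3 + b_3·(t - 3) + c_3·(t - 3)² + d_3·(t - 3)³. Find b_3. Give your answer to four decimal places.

-3.1250

With σ_i denoting the second derivative at x_i, h_i = 1, 1, 1, 1, and Δ_i = (y_(i+1) − y_i)/h_i = -4, -5, 11, -12:
  1·σ_0 + 4·σ_1 + 1·σ_2 = 6(Δ_1 - Δ_0) = -6
  1·σ_1 + 4·σ_2 + 1·σ_3 = 6(Δ_2 - Δ_1) = 96
  1·σ_2 + 4·σ_3 + 1·σ_4 = 6(Δ_3 - Δ_2) = -138
Clamped end conditions give two more equations: 2h_0·σ_0 + h_0·σ_1 = 6(Δ_0 - s'(0)) = -30 and h_3·σ_3 + 2h_3·σ_4 = 6(s'(4) - Δ_3) = 84.
Hence σ_0 = -41/4, σ_1 = -19/2, σ_2 = 169/4, σ_3 = -127/2, σ_4 = 295/4.
On [3, 4], with s_3(t) = a_3 + b_3·(t - 3) + c_3·(t - 3)² + d_3·(t - 3)³: c_3 = σ_3/2 = -127/4, d_3 = (σ_4 - σ_3)/(6h_3) = 183/8, b_3 = Δ_3 - h_3(2σ_3 + σ_4)/6 = -25/8.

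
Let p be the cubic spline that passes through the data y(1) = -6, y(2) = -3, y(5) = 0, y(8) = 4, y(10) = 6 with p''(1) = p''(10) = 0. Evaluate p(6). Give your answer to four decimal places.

With M_i denoting the second derivative at x_i, h_i = 1, 3, 3, 2, and Δ_i = (y_(i+1) − y_i)/h_i = 3, 1, 4/3, 1:
  1·M_0 + 8·M_1 + 3·M_2 = 6(Δ_1 - Δ_0) = -12
  3·M_1 + 12·M_2 + 3·M_3 = 6(Δ_2 - Δ_1) = 2
  3·M_2 + 10·M_3 + 2·M_4 = 6(Δ_3 - Δ_2) = -2
Natural end conditions: M_0 = M_4 = 0.
Forward elimination and back-substitution give M_0 = 0, M_1 = -235/133, M_2 = 284/399, M_3 = -55/133, M_4 = 0.
On [5, 8], p(x) = 0 + 661/798·(x - 5) + 142/399·(x - 5)² - 449/7182·(x - 5)³.
With (x - 5) = 1: p(6) = 212/189.

1.1217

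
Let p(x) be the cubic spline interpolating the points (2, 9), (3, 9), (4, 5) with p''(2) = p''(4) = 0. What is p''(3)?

-6

Write σ_i for p''(x_i). With h_i = 1, 1 and divided differences Δ_i = 0, -4, the continuity of p' gives the tridiagonal system
  1·σ_0 + 4·σ_1 + 1·σ_2 = 6(Δ_1 - Δ_0) = -24
Natural end conditions: σ_0 = σ_2 = 0.
Hence σ_0 = 0, σ_1 = -6, σ_2 = 0.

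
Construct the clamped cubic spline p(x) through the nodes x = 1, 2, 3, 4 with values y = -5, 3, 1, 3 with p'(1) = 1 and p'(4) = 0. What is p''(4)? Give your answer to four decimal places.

-14.2667

Let σ_i = p''(x_i). Step sizes h_i = 1, 1, 1; slopes of the chords Δ_i = (y_(i+1) - y_i)/h_i = 8, -2, 2.
  1·σ_0 + 4·σ_1 + 1·σ_2 = 6(Δ_1 - Δ_0) = -60
  1·σ_1 + 4·σ_2 + 1·σ_3 = 6(Δ_2 - Δ_1) = 24
Clamped end conditions give two more equations: 2h_0·σ_0 + h_0·σ_1 = 6(Δ_0 - p'(1)) = 42 and h_2·σ_2 + 2h_2·σ_3 = 6(p'(4) - Δ_2) = -12.
Forward elimination and back-substitution give σ_0 = 524/15, σ_1 = -418/15, σ_2 = 248/15, σ_3 = -214/15.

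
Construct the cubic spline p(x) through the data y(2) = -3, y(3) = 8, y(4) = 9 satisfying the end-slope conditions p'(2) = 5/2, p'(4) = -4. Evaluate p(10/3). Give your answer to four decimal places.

9.9444

Put M_i = p'' at the i-th knot. Here h = (1, 1) and Δ = (11, 1), so the interior equations h_(i-1)·M_(i-1) + 2(h_(i-1)+h_i)·M_i + h_i·M_(i+1) = 6(Δ_i − Δ_(i-1)) read
  1·M_0 + 4·M_1 + 1·M_2 = 6(Δ_1 - Δ_0) = -60
Clamped end conditions give two more equations: 2h_0·M_0 + h_0·M_1 = 6(Δ_0 - p'(2)) = 51 and h_1·M_1 + 2h_1·M_2 = 6(p'(4) - Δ_1) = -30.
Solving the tridiagonal system: M_0 = 149/4, M_1 = -47/2, M_2 = -13/4.
On [3, 4], p(x) = 8 + 75/8·(x - 3) - 47/4·(x - 3)² + 27/8·(x - 3)³.
With (x - 3) = 1/3: p(10/3) = 179/18.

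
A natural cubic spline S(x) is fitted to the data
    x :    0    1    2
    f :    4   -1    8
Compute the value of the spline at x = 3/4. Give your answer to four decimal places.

-0.8984

Write σ_i for S''(x_i). With h_i = 1, 1 and divided differences Δ_i = -5, 9, the continuity of S' gives the tridiagonal system
  1·σ_0 + 4·σ_1 + 1·σ_2 = 6(Δ_1 - Δ_0) = 84
Natural end conditions: σ_0 = σ_2 = 0.
Solving the tridiagonal system: σ_0 = 0, σ_1 = 21, σ_2 = 0.
On [0, 1], S(x) = 4 - 17/2·x + 0·x² + 7/2·x³.
With x = 3/4: S(3/4) = -115/128.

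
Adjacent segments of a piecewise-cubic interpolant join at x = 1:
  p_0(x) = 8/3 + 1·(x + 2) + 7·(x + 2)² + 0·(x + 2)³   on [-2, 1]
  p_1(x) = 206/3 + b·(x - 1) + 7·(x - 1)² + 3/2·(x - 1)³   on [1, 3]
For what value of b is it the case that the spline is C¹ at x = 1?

43

p_0'(x) = 1 + 14·(x + 2) + 0·(x + 2)², so p_0'(1) = 43. On the right, p_1'(1) = b, so b = 43.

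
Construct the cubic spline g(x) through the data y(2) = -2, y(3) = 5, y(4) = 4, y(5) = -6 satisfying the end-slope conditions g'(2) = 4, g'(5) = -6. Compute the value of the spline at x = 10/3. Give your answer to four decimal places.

Write M_i for g''(x_i). With h_i = 1, 1, 1 and divided differences Δ_i = 7, -1, -10, the continuity of g' gives the tridiagonal system
  1·M_0 + 4·M_1 + 1·M_2 = 6(Δ_1 - Δ_0) = -48
  1·M_1 + 4·M_2 + 1·M_3 = 6(Δ_2 - Δ_1) = -54
Clamped end conditions give two more equations: 2h_0·M_0 + h_0·M_1 = 6(Δ_0 - g'(2)) = 18 and h_2·M_2 + 2h_2·M_3 = 6(g'(5) - Δ_2) = 24.
Forward elimination and back-substitution give M_0 = 224/15, M_1 = -178/15, M_2 = -232/15, M_3 = 296/15.
On [3, 4], g(x) = 5 + 83/15·(x - 3) - 89/15·(x - 3)² - 3/5·(x - 3)³.
With (x - 3) = 1/3: g(10/3) = 832/135.

6.1630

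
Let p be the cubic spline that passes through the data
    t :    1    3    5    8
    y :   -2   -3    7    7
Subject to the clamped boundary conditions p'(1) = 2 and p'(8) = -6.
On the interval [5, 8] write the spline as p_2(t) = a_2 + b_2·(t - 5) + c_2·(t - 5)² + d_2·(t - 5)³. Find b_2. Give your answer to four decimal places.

5.2297

With M_i denoting the second derivative at x_i, h_i = 2, 2, 3, and Δ_i = (y_(i+1) − y_i)/h_i = -1/2, 5, 0:
  2·M_0 + 8·M_1 + 2·M_2 = 6(Δ_1 - Δ_0) = 33
  2·M_1 + 10·M_2 + 3·M_3 = 6(Δ_2 - Δ_1) = -30
Clamped end conditions give two more equations: 2h_0·M_0 + h_0·M_1 = 6(Δ_0 - p'(1)) = -15 and h_2·M_2 + 2h_2·M_3 = 6(p'(8) - Δ_2) = -36.
Solving the tridiagonal system: M_0 = -523/74, M_1 = 491/74, M_2 = -110/37, M_3 = -167/37.
On [5, 8], with p_2(t) = a_2 + b_2·(t - 5) + c_2·(t - 5)² + d_2·(t - 5)³: c_2 = M_2/2 = -55/37, d_2 = (M_3 - M_2)/(6h_2) = -19/222, b_2 = Δ_2 - h_2(2M_2 + M_3)/6 = 387/74.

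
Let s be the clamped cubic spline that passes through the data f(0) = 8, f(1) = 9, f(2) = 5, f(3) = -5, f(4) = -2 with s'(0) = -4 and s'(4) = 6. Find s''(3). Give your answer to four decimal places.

23.2857

Let M_i = s''(x_i). Step sizes h_i = 1, 1, 1, 1; slopes of the chords Δ_i = (y_(i+1) - y_i)/h_i = 1, -4, -10, 3.
  1·M_0 + 4·M_1 + 1·M_2 = 6(Δ_1 - Δ_0) = -30
  1·M_1 + 4·M_2 + 1·M_3 = 6(Δ_2 - Δ_1) = -36
  1·M_2 + 4·M_3 + 1·M_4 = 6(Δ_3 - Δ_2) = 78
Clamped end conditions give two more equations: 2h_0·M_0 + h_0·M_1 = 6(Δ_0 - s'(0)) = 30 and h_3·M_3 + 2h_3·M_4 = 6(s'(4) - Δ_3) = 18.
Forward elimination and back-substitution give M_0 = 275/14, M_1 = -65/7, M_2 = -25/2, M_3 = 163/7, M_4 = -37/14.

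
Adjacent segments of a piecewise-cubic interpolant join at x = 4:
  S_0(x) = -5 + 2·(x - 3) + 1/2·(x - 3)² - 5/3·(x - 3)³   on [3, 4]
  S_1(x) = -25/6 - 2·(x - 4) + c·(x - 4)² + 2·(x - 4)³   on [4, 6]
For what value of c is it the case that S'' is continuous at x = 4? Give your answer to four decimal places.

S_0''(x) = 1 - 10·(x - 3), so S_0''(4) = -9. On the right, S_1''(4) = 2c, so c = -9/2.

-4.5000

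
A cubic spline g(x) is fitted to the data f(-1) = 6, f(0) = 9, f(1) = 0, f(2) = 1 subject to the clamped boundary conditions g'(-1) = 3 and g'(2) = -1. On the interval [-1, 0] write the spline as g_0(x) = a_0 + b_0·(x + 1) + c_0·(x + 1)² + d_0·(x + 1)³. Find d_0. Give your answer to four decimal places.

Put M_i = g'' at the i-th knot. Here h = (1, 1, 1) and Δ = (3, -9, 1), so the interior equations h_(i-1)·M_(i-1) + 2(h_(i-1)+h_i)·M_i + h_i·M_(i+1) = 6(Δ_i − Δ_(i-1)) read
  1·M_0 + 4·M_1 + 1·M_2 = 6(Δ_1 - Δ_0) = -72
  1·M_1 + 4·M_2 + 1·M_3 = 6(Δ_2 - Δ_1) = 60
Clamped end conditions give two more equations: 2h_0·M_0 + h_0·M_1 = 6(Δ_0 - g'(-1)) = 0 and h_2·M_2 + 2h_2·M_3 = 6(g'(2) - Δ_2) = -12.
Solving: M_0 = 212/15, M_1 = -424/15, M_2 = 404/15, M_3 = -292/15.
On [-1, 0], with g_0(x) = a_0 + b_0·(x + 1) + c_0·(x + 1)² + d_0·(x + 1)³: c_0 = M_0/2 = 106/15, d_0 = (M_1 - M_0)/(6h_0) = -106/15, b_0 = Δ_0 - h_0(2M_0 + M_1)/6 = 3.

-7.0667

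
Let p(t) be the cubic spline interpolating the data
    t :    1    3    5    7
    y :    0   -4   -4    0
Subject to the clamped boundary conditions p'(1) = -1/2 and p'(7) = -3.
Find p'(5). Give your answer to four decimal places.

2.7667

Write M_i for p''(x_i). With h_i = 2, 2, 2 and divided differences Δ_i = -2, 0, 2, the continuity of p' gives the tridiagonal system
  2·M_0 + 8·M_1 + 2·M_2 = 6(Δ_1 - Δ_0) = 12
  2·M_1 + 8·M_2 + 2·M_3 = 6(Δ_2 - Δ_1) = 12
Clamped end conditions give two more equations: 2h_0·M_0 + h_0·M_1 = 6(Δ_0 - p'(1)) = -9 and h_2·M_2 + 2h_2·M_3 = 6(p'(7) - Δ_2) = -30.
Solving: M_0 = -44/15, M_1 = 41/30, M_2 = 52/15, M_3 = -277/30.
On [5, 7], p'(t) = b_2 + 2c_2·(t - 5) + 3d_2·(t - 5)² with b_2 = Δ_2 - h_2(2M_2 + M_3)/6 = 83/30, c_2 = M_2/2 = 26/15, d_2 = (M_3 - M_2)/(6h_2) = -127/120. So p'(5) = 83/30.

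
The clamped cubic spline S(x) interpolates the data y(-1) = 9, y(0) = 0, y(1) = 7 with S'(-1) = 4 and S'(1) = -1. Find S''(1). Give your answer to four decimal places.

With m_i denoting the second derivative at x_i, h_i = 1, 1, and Δ_i = (y_(i+1) − y_i)/h_i = -9, 7:
  1·m_0 + 4·m_1 + 1·m_2 = 6(Δ_1 - Δ_0) = 96
Clamped end conditions give two more equations: 2h_0·m_0 + h_0·m_1 = 6(Δ_0 - S'(-1)) = -78 and h_1·m_1 + 2h_1·m_2 = 6(S'(1) - Δ_1) = -48.
Forward elimination and back-substitution give m_0 = -131/2, m_1 = 53, m_2 = -101/2.

-50.5000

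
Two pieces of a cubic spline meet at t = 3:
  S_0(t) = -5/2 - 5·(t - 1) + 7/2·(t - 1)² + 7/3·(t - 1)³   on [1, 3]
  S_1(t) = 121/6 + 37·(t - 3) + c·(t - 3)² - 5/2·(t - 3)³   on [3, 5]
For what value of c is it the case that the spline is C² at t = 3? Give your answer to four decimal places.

17.5000

S_0''(t) = 7 + 14·(t - 1), so S_0''(3) = 35. On the right, S_1''(3) = 2c, so c = 35/2.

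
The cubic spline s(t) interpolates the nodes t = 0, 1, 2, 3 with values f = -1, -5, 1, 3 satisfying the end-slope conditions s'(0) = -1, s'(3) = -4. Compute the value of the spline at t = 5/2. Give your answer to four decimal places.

Let σ_i = s''(x_i). Step sizes h_i = 1, 1, 1; slopes of the chords Δ_i = (y_(i+1) - y_i)/h_i = -4, 6, 2.
  1·σ_0 + 4·σ_1 + 1·σ_2 = 6(Δ_1 - Δ_0) = 60
  1·σ_1 + 4·σ_2 + 1·σ_3 = 6(Δ_2 - Δ_1) = -24
Clamped end conditions give two more equations: 2h_0·σ_0 + h_0·σ_1 = 6(Δ_0 - s'(0)) = -18 and h_2·σ_2 + 2h_2·σ_3 = 6(s'(3) - Δ_2) = -36.
Solving: σ_0 = -20, σ_1 = 22, σ_2 = -8, σ_3 = -14.
On [2, 3], s(t) = 1 + 7·(t - 2) - 4·(t - 2)² - 1·(t - 2)³.
With (t - 2) = 1/2: s(5/2) = 27/8.

3.3750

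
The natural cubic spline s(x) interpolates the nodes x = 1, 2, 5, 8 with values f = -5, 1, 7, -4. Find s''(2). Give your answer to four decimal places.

Write M_i for s''(x_i). With h_i = 1, 3, 3 and divided differences Δ_i = 6, 2, -11/3, the continuity of s' gives the tridiagonal system
  1·M_0 + 8·M_1 + 3·M_2 = 6(Δ_1 - Δ_0) = -24
  3·M_1 + 12·M_2 + 3·M_3 = 6(Δ_2 - Δ_1) = -34
Natural end conditions: M_0 = M_3 = 0.
Hence M_0 = 0, M_1 = -62/29, M_2 = -200/87, M_3 = 0.

-2.1379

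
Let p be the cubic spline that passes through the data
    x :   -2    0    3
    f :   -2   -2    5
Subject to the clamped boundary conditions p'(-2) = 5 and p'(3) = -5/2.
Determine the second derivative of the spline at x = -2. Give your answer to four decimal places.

With M_i denoting the second derivative at x_i, h_i = 2, 3, and Δ_i = (y_(i+1) − y_i)/h_i = 0, 7/3:
  2·M_0 + 10·M_1 + 3·M_2 = 6(Δ_1 - Δ_0) = 14
Clamped end conditions give two more equations: 2h_0·M_0 + h_0·M_1 = 6(Δ_0 - p'(-2)) = -30 and h_1·M_1 + 2h_1·M_2 = 6(p'(3) - Δ_1) = -29.
Solving the tridiagonal system: M_0 = -52/5, M_1 = 29/5, M_2 = -116/15.

-10.4000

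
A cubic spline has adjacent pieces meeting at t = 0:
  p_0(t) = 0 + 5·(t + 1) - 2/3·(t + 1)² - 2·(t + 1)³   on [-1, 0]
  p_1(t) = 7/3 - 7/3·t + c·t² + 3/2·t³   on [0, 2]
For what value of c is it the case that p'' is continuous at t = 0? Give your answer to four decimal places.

-6.6667

p_0''(t) = -4/3 - 12·(t + 1), so p_0''(0) = -40/3. On the right, p_1''(0) = 2c, so c = -20/3.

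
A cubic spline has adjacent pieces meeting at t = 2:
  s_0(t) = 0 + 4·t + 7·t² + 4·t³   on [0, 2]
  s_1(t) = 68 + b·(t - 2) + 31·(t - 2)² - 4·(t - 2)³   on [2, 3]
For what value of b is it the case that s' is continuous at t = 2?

80

s_0'(t) = 4 + 14·t + 12·t², so s_0'(2) = 80. On the right, s_1'(2) = b, so b = 80.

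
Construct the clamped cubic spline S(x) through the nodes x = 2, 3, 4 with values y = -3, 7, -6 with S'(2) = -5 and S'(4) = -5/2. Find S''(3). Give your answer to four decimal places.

-71.5000

Put M_i = S'' at the i-th knot. Here h = (1, 1) and Δ = (10, -13), so the interior equations h_(i-1)·M_(i-1) + 2(h_(i-1)+h_i)·M_i + h_i·M_(i+1) = 6(Δ_i − Δ_(i-1)) read
  1·M_0 + 4·M_1 + 1·M_2 = 6(Δ_1 - Δ_0) = -138
Clamped end conditions give two more equations: 2h_0·M_0 + h_0·M_1 = 6(Δ_0 - S'(2)) = 90 and h_1·M_1 + 2h_1·M_2 = 6(S'(4) - Δ_1) = 63.
Solving the tridiagonal system: M_0 = 323/4, M_1 = -143/2, M_2 = 269/4.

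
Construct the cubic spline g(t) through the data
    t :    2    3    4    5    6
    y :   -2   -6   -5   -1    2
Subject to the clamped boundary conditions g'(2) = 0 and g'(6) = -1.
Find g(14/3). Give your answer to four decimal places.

-2.4788

Write σ_i for g''(x_i). With h_i = 1, 1, 1, 1 and divided differences Δ_i = -4, 1, 4, 3, the continuity of g' gives the tridiagonal system
  1·σ_0 + 4·σ_1 + 1·σ_2 = 6(Δ_1 - Δ_0) = 30
  1·σ_1 + 4·σ_2 + 1·σ_3 = 6(Δ_2 - Δ_1) = 18
  1·σ_2 + 4·σ_3 + 1·σ_4 = 6(Δ_3 - Δ_2) = -6
Clamped end conditions give two more equations: 2h_0·σ_0 + h_0·σ_1 = 6(Δ_0 - g'(2)) = -24 and h_3·σ_3 + 2h_3·σ_4 = 6(g'(6) - Δ_3) = -24.
Solving: σ_0 = -499/28, σ_1 = 163/14, σ_2 = 5/4, σ_3 = 19/14, σ_4 = -355/28.
On [4, 5], g(t) = -5 + 47/14·(t - 4) + 5/8·(t - 4)² + 1/56·(t - 4)³.
With (t - 4) = 2/3: g(14/3) = -937/378.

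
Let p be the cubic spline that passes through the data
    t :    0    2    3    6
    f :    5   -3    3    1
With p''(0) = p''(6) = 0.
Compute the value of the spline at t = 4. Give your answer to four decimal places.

Let M_i = p''(x_i). Step sizes h_i = 2, 1, 3; slopes of the chords Δ_i = (y_(i+1) - y_i)/h_i = -4, 6, -2/3.
  2·M_0 + 6·M_1 + 1·M_2 = 6(Δ_1 - Δ_0) = 60
  1·M_1 + 8·M_2 + 3·M_3 = 6(Δ_2 - Δ_1) = -40
Natural end conditions: M_0 = M_3 = 0.
Solving the tridiagonal system: M_0 = 0, M_1 = 520/47, M_2 = -300/47, M_3 = 0.
On [3, 6], p(t) = 3 + 806/141·(t - 3) - 150/47·(t - 3)² + 50/141·(t - 3)³.
With (t - 3) = 1: p(4) = 829/141.

5.8794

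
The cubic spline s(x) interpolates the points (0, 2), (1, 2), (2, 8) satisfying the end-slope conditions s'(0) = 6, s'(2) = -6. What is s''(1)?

With M_i denoting the second derivative at x_i, h_i = 1, 1, and Δ_i = (y_(i+1) − y_i)/h_i = 0, 6:
  1·M_0 + 4·M_1 + 1·M_2 = 6(Δ_1 - Δ_0) = 36
Clamped end conditions give two more equations: 2h_0·M_0 + h_0·M_1 = 6(Δ_0 - s'(0)) = -36 and h_1·M_1 + 2h_1·M_2 = 6(s'(2) - Δ_1) = -72.
Hence M_0 = -33, M_1 = 30, M_2 = -51.

30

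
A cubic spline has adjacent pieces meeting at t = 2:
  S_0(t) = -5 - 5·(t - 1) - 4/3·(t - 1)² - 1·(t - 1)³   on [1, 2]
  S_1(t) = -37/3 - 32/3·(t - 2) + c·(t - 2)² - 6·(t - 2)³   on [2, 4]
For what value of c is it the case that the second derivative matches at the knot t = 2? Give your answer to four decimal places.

S_0''(t) = -8/3 - 6·(t - 1), so S_0''(2) = -26/3. On the right, S_1''(2) = 2c, so c = -13/3.

-4.3333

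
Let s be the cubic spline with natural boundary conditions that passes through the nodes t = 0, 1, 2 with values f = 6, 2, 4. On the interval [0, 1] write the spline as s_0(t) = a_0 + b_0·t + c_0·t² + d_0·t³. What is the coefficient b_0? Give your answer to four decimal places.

-5.5000

Let m_i = s''(x_i). Step sizes h_i = 1, 1; slopes of the chords Δ_i = (y_(i+1) - y_i)/h_i = -4, 2.
  1·m_0 + 4·m_1 + 1·m_2 = 6(Δ_1 - Δ_0) = 36
Natural end conditions: m_0 = m_2 = 0.
Solving the tridiagonal system: m_0 = 0, m_1 = 9, m_2 = 0.
On [0, 1], with s_0(t) = a_0 + b_0·t + c_0·t² + d_0·t³: c_0 = m_0/2 = 0, d_0 = (m_1 - m_0)/(6h_0) = 3/2, b_0 = Δ_0 - h_0(2m_0 + m_1)/6 = -11/2.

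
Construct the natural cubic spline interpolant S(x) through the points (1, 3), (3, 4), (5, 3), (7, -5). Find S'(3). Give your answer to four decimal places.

0.4333

Put M_i = S'' at the i-th knot. Here h = (2, 2, 2) and Δ = (1/2, -1/2, -4), so the interior equations h_(i-1)·M_(i-1) + 2(h_(i-1)+h_i)·M_i + h_i·M_(i+1) = 6(Δ_i − Δ_(i-1)) read
  2·M_0 + 8·M_1 + 2·M_2 = 6(Δ_1 - Δ_0) = -6
  2·M_1 + 8·M_2 + 2·M_3 = 6(Δ_2 - Δ_1) = -21
Natural end conditions: M_0 = M_3 = 0.
Solving: M_0 = 0, M_1 = -1/10, M_2 = -13/5, M_3 = 0.
On [3, 5], S'(x) = b_1 + 2c_1·(x - 3) + 3d_1·(x - 3)² with b_1 = Δ_1 - h_1(2M_1 + M_2)/6 = 13/30, c_1 = M_1/2 = -1/20, d_1 = (M_2 - M_1)/(6h_1) = -5/24. So S'(3) = 13/30.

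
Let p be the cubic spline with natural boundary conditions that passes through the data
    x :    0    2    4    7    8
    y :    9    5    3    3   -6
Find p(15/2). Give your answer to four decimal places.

-1.0089

Let M_i = p''(x_i). Step sizes h_i = 2, 2, 3, 1; slopes of the chords Δ_i = (y_(i+1) - y_i)/h_i = -2, -1, 0, -9.
  2·M_0 + 8·M_1 + 2·M_2 = 6(Δ_1 - Δ_0) = 6
  2·M_1 + 10·M_2 + 3·M_3 = 6(Δ_2 - Δ_1) = 6
  3·M_2 + 8·M_3 + 1·M_4 = 6(Δ_3 - Δ_2) = -54
Natural end conditions: M_0 = M_4 = 0.
Hence M_0 = 0, M_1 = 3/268, M_2 = 198/67, M_3 = -1053/134, M_4 = 0.
On [7, 8], p(x) = 3 - 855/134·(x - 7) - 1053/268·(x - 7)² + 351/268·(x - 7)³.
With (x - 7) = 1/2: p(15/2) = -2163/2144.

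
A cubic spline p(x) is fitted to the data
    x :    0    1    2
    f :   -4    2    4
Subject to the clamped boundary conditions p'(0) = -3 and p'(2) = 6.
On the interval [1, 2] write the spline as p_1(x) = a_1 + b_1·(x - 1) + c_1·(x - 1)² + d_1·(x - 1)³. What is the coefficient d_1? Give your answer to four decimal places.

7.2500

With M_i denoting the second derivative at x_i, h_i = 1, 1, and Δ_i = (y_(i+1) − y_i)/h_i = 6, 2:
  1·M_0 + 4·M_1 + 1·M_2 = 6(Δ_1 - Δ_0) = -24
Clamped end conditions give two more equations: 2h_0·M_0 + h_0·M_1 = 6(Δ_0 - p'(0)) = 54 and h_1·M_1 + 2h_1·M_2 = 6(p'(2) - Δ_1) = 24.
Hence M_0 = 75/2, M_1 = -21, M_2 = 45/2.
On [1, 2], with p_1(x) = a_1 + b_1·(x - 1) + c_1·(x - 1)² + d_1·(x - 1)³: c_1 = M_1/2 = -21/2, d_1 = (M_2 - M_1)/(6h_1) = 29/4, b_1 = Δ_1 - h_1(2M_1 + M_2)/6 = 21/4.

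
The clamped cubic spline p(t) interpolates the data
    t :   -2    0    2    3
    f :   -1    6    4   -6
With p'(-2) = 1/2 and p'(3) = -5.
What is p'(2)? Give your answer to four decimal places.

With σ_i denoting the second derivative at x_i, h_i = 2, 2, 1, and Δ_i = (y_(i+1) − y_i)/h_i = 7/2, -1, -10:
  2·σ_0 + 8·σ_1 + 2·σ_2 = 6(Δ_1 - Δ_0) = -27
  2·σ_1 + 6·σ_2 + 1·σ_3 = 6(Δ_2 - Δ_1) = -54
Clamped end conditions give two more equations: 2h_0·σ_0 + h_0·σ_1 = 6(Δ_0 - p'(-2)) = 18 and h_2·σ_2 + 2h_2·σ_3 = 6(p'(3) - Δ_2) = 30.
Solving: σ_0 = 247/46, σ_1 = -40/23, σ_2 = -274/23, σ_3 = 482/23.
On [2, 3], p'(t) = b_2 + 2c_2·(t - 2) + 3d_2·(t - 2)² with b_2 = Δ_2 - h_2(2σ_2 + σ_3)/6 = -219/23, c_2 = σ_2/2 = -137/23, d_2 = (σ_3 - σ_2)/(6h_2) = 126/23. So p'(2) = -219/23.

-9.5217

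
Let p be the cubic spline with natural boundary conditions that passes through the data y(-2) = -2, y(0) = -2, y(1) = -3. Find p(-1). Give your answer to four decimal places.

Write M_i for p''(x_i). With h_i = 2, 1 and divided differences Δ_i = 0, -1, the continuity of p' gives the tridiagonal system
  2·M_0 + 6·M_1 + 1·M_2 = 6(Δ_1 - Δ_0) = -6
Natural end conditions: M_0 = M_2 = 0.
Solving: M_0 = 0, M_1 = -1, M_2 = 0.
On [-2, 0], p(x) = -2 + 1/3·(x + 2) + 0·(x + 2)² - 1/12·(x + 2)³.
With (x + 2) = 1: p(-1) = -7/4.

-1.7500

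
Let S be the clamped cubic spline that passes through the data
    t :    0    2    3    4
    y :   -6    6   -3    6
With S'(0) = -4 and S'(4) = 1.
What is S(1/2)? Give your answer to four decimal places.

Let m_i = S''(x_i). Step sizes h_i = 2, 1, 1; slopes of the chords Δ_i = (y_(i+1) - y_i)/h_i = 6, -9, 9.
  2·m_0 + 6·m_1 + 1·m_2 = 6(Δ_1 - Δ_0) = -90
  1·m_1 + 4·m_2 + 1·m_3 = 6(Δ_2 - Δ_1) = 108
Clamped end conditions give two more equations: 2h_0·m_0 + h_0·m_1 = 6(Δ_0 - S'(0)) = 60 and h_2·m_2 + 2h_2·m_3 = 6(S'(4) - Δ_2) = -48.
Solving the tridiagonal system: m_0 = 349/11, m_1 = -368/11, m_2 = 520/11, m_3 = -524/11.
On [0, 2], S(t) = -6 - 4·t + 349/22·t² - 239/44·t³.
With t = 1/2: S(1/2) = -1659/352.

-4.7131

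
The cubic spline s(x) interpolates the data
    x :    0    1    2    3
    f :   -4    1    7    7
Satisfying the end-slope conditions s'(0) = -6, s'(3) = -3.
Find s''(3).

-6

Let M_i = s''(x_i). Step sizes h_i = 1, 1, 1; slopes of the chords Δ_i = (y_(i+1) - y_i)/h_i = 5, 6, 0.
  1·M_0 + 4·M_1 + 1·M_2 = 6(Δ_1 - Δ_0) = 6
  1·M_1 + 4·M_2 + 1·M_3 = 6(Δ_2 - Δ_1) = -36
Clamped end conditions give two more equations: 2h_0·M_0 + h_0·M_1 = 6(Δ_0 - s'(0)) = 66 and h_2·M_2 + 2h_2·M_3 = 6(s'(3) - Δ_2) = -18.
Solving: M_0 = 36, M_1 = -6, M_2 = -6, M_3 = -6.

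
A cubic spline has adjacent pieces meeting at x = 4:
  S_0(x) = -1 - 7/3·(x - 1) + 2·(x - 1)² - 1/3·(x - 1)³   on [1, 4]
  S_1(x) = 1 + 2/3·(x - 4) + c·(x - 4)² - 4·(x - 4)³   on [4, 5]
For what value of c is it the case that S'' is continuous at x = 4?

S_0''(x) = 4 - 2·(x - 1), so S_0''(4) = -2. On the right, S_1''(4) = 2c, so c = -1.

-1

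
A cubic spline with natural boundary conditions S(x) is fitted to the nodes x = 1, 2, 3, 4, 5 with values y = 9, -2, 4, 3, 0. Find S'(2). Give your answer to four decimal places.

With M_i denoting the second derivative at x_i, h_i = 1, 1, 1, 1, and Δ_i = (y_(i+1) − y_i)/h_i = -11, 6, -1, -3:
  1·M_0 + 4·M_1 + 1·M_2 = 6(Δ_1 - Δ_0) = 102
  1·M_1 + 4·M_2 + 1·M_3 = 6(Δ_2 - Δ_1) = -42
  1·M_2 + 4·M_3 + 1·M_4 = 6(Δ_3 - Δ_2) = -12
Natural end conditions: M_0 = M_4 = 0.
Solving the tridiagonal system: M_0 = 0, M_1 = 843/28, M_2 = -129/7, M_3 = 45/28, M_4 = 0.
On [2, 3], S'(x) = b_1 + 2c_1·(x - 2) + 3d_1·(x - 2)² with b_1 = Δ_1 - h_1(2M_1 + M_2)/6 = -27/28, c_1 = M_1/2 = 843/56, d_1 = (M_2 - M_1)/(6h_1) = -453/56. So S'(2) = -27/28.

-0.9643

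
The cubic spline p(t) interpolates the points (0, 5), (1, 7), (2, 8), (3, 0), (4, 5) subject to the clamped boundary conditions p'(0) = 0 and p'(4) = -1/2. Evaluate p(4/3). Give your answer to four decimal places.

8.2632

With m_i denoting the second derivative at x_i, h_i = 1, 1, 1, 1, and Δ_i = (y_(i+1) − y_i)/h_i = 2, 1, -8, 5:
  1·m_0 + 4·m_1 + 1·m_2 = 6(Δ_1 - Δ_0) = -6
  1·m_1 + 4·m_2 + 1·m_3 = 6(Δ_2 - Δ_1) = -54
  1·m_2 + 4·m_3 + 1·m_4 = 6(Δ_3 - Δ_2) = 78
Clamped end conditions give two more equations: 2h_0·m_0 + h_0·m_1 = 6(Δ_0 - p'(0)) = 12 and h_3·m_3 + 2h_3·m_4 = 6(p'(4) - Δ_3) = -33.
Solving: m_0 = 251/56, m_1 = 85/28, m_2 = -181/8, m_3 = 937/28, m_4 = -1861/56.
On [1, 2], p(t) = 7 + 421/112·(t - 1) + 85/56·(t - 1)² - 479/112·(t - 1)³.
With (t - 1) = 1/3: p(4/3) = 6247/756.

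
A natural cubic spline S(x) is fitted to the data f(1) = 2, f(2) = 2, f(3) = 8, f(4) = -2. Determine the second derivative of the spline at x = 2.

16

Put M_i = S'' at the i-th knot. Here h = (1, 1, 1) and Δ = (0, 6, -10), so the interior equations h_(i-1)·M_(i-1) + 2(h_(i-1)+h_i)·M_i + h_i·M_(i+1) = 6(Δ_i − Δ_(i-1)) read
  1·M_0 + 4·M_1 + 1·M_2 = 6(Δ_1 - Δ_0) = 36
  1·M_1 + 4·M_2 + 1·M_3 = 6(Δ_2 - Δ_1) = -96
Natural end conditions: M_0 = M_3 = 0.
Forward elimination and back-substitution give M_0 = 0, M_1 = 16, M_2 = -28, M_3 = 0.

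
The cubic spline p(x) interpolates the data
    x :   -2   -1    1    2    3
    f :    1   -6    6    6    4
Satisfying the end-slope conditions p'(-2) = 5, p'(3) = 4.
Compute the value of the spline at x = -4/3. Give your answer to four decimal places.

Write m_i for p''(x_i). With h_i = 1, 2, 1, 1 and divided differences Δ_i = -7, 6, 0, -2, the continuity of p' gives the tridiagonal system
  1·m_0 + 6·m_1 + 2·m_2 = 6(Δ_1 - Δ_0) = 78
  2·m_1 + 6·m_2 + 1·m_3 = 6(Δ_2 - Δ_1) = -36
  1·m_2 + 4·m_3 + 1·m_4 = 6(Δ_3 - Δ_2) = -12
Clamped end conditions give two more equations: 2h_0·m_0 + h_0·m_1 = 6(Δ_0 - p'(-2)) = -72 and h_3·m_3 + 2h_3·m_4 = 6(p'(3) - Δ_3) = 36.
Forward elimination and back-substitution give m_0 = -391/8, m_1 = 103/4, m_2 = -221/16, m_3 = -37/8, m_4 = 325/16.
On [-2, -1], p(x) = 1 + 5·(x + 2) - 391/16·(x + 2)² + 199/16·(x + 2)³.
With (x + 2) = 2/3: p(-4/3) = -307/108.

-2.8426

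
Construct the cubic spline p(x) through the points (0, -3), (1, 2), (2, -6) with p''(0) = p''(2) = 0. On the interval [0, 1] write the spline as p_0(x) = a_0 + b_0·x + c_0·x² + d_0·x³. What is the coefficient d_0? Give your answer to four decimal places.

-3.2500

Write M_i for p''(x_i). With h_i = 1, 1 and divided differences Δ_i = 5, -8, the continuity of p' gives the tridiagonal system
  1·M_0 + 4·M_1 + 1·M_2 = 6(Δ_1 - Δ_0) = -78
Natural end conditions: M_0 = M_2 = 0.
Solving the tridiagonal system: M_0 = 0, M_1 = -39/2, M_2 = 0.
On [0, 1], with p_0(x) = a_0 + b_0·x + c_0·x² + d_0·x³: c_0 = M_0/2 = 0, d_0 = (M_1 - M_0)/(6h_0) = -13/4, b_0 = Δ_0 - h_0(2M_0 + M_1)/6 = 33/4.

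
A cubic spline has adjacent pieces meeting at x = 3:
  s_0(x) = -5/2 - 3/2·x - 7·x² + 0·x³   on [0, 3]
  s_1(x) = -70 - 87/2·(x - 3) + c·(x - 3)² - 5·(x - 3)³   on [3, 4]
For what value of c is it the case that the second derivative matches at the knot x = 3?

-7

s_0''(x) = -14 + 0·x, so s_0''(3) = -14. On the right, s_1''(3) = 2c, so c = -7.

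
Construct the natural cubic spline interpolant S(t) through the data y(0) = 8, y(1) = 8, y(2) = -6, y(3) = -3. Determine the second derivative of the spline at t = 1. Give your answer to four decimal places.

With m_i denoting the second derivative at x_i, h_i = 1, 1, 1, and Δ_i = (y_(i+1) − y_i)/h_i = 0, -14, 3:
  1·m_0 + 4·m_1 + 1·m_2 = 6(Δ_1 - Δ_0) = -84
  1·m_1 + 4·m_2 + 1·m_3 = 6(Δ_2 - Δ_1) = 102
Natural end conditions: m_0 = m_3 = 0.
Solving the tridiagonal system: m_0 = 0, m_1 = -146/5, m_2 = 164/5, m_3 = 0.

-29.2000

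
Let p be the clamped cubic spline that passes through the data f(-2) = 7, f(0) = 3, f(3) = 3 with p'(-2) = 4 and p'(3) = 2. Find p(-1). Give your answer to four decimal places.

Put m_i = p'' at the i-th knot. Here h = (2, 3) and Δ = (-2, 0), so the interior equations h_(i-1)·m_(i-1) + 2(h_(i-1)+h_i)·m_i + h_i·m_(i+1) = 6(Δ_i − Δ_(i-1)) read
  2·m_0 + 10·m_1 + 3·m_2 = 6(Δ_1 - Δ_0) = 12
Clamped end conditions give two more equations: 2h_0·m_0 + h_0·m_1 = 6(Δ_0 - p'(-2)) = -36 and h_1·m_1 + 2h_1·m_2 = 6(p'(3) - Δ_1) = 12.
Solving the tridiagonal system: m_0 = -53/5, m_1 = 16/5, m_2 = 2/5.
On [-2, 0], p(x) = 7 + 4·(x + 2) - 53/10·(x + 2)² + 23/20·(x + 2)³.
With (x + 2) = 1: p(-1) = 137/20.

6.8500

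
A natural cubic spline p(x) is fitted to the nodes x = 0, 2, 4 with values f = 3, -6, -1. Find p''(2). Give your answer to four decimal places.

5.2500

Let M_i = p''(x_i). Step sizes h_i = 2, 2; slopes of the chords Δ_i = (y_(i+1) - y_i)/h_i = -9/2, 5/2.
  2·M_0 + 8·M_1 + 2·M_2 = 6(Δ_1 - Δ_0) = 42
Natural end conditions: M_0 = M_2 = 0.
Forward elimination and back-substitution give M_0 = 0, M_1 = 21/4, M_2 = 0.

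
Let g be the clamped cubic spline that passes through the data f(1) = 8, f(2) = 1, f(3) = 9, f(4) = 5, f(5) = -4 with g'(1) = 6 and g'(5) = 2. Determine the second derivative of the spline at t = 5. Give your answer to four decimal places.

Let σ_i = g''(x_i). Step sizes h_i = 1, 1, 1, 1; slopes of the chords Δ_i = (y_(i+1) - y_i)/h_i = -7, 8, -4, -9.
  1·σ_0 + 4·σ_1 + 1·σ_2 = 6(Δ_1 - Δ_0) = 90
  1·σ_1 + 4·σ_2 + 1·σ_3 = 6(Δ_2 - Δ_1) = -72
  1·σ_2 + 4·σ_3 + 1·σ_4 = 6(Δ_3 - Δ_2) = -30
Clamped end conditions give two more equations: 2h_0·σ_0 + h_0·σ_1 = 6(Δ_0 - g'(1)) = -78 and h_3·σ_3 + 2h_3·σ_4 = 6(g'(5) - Δ_3) = 66.
Forward elimination and back-substitution give σ_0 = -857/14, σ_1 = 311/7, σ_2 = -53/2, σ_3 = -73/7, σ_4 = 535/14.

38.2143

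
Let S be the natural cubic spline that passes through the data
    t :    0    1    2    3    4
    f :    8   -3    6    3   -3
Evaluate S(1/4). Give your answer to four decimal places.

With σ_i denoting the second derivative at x_i, h_i = 1, 1, 1, 1, and Δ_i = (y_(i+1) − y_i)/h_i = -11, 9, -3, -6:
  1·σ_0 + 4·σ_1 + 1·σ_2 = 6(Δ_1 - Δ_0) = 120
  1·σ_1 + 4·σ_2 + 1·σ_3 = 6(Δ_2 - Δ_1) = -72
  1·σ_2 + 4·σ_3 + 1·σ_4 = 6(Δ_3 - Δ_2) = -18
Natural end conditions: σ_0 = σ_4 = 0.
Solving: σ_0 = 0, σ_1 = 1035/28, σ_2 = -195/7, σ_3 = 69/28, σ_4 = 0.
On [0, 1], S(t) = 8 - 961/56·t + 0·t² + 345/56·t³.
With t = 1/4: S(1/4) = 13641/3584.

3.8061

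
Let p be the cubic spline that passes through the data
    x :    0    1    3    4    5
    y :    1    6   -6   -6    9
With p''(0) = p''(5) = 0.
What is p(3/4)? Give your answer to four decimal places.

5.4789

With M_i denoting the second derivative at x_i, h_i = 1, 2, 1, 1, and Δ_i = (y_(i+1) − y_i)/h_i = 5, -6, 0, 15:
  1·M_0 + 6·M_1 + 2·M_2 = 6(Δ_1 - Δ_0) = -66
  2·M_1 + 6·M_2 + 1·M_3 = 6(Δ_2 - Δ_1) = 36
  1·M_2 + 4·M_3 + 1·M_4 = 6(Δ_3 - Δ_2) = 90
Natural end conditions: M_0 = M_4 = 0.
Solving: M_0 = 0, M_1 = -813/61, M_2 = 426/61, M_3 = 1266/61, M_4 = 0.
On [0, 1], p(x) = 1 + 881/122·x + 0·x² - 271/122·x³.
With x = 3/4: p(3/4) = 42779/7808.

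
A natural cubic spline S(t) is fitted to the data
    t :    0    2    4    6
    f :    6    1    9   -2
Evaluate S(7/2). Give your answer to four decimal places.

7.8375

Write σ_i for S''(x_i). With h_i = 2, 2, 2 and divided differences Δ_i = -5/2, 4, -11/2, the continuity of S' gives the tridiagonal system
  2·σ_0 + 8·σ_1 + 2·σ_2 = 6(Δ_1 - Δ_0) = 39
  2·σ_1 + 8·σ_2 + 2·σ_3 = 6(Δ_2 - Δ_1) = -57
Natural end conditions: σ_0 = σ_3 = 0.
Hence σ_0 = 0, σ_1 = 71/10, σ_2 = -89/10, σ_3 = 0.
On [2, 4], S(t) = 1 + 67/30·(t - 2) + 71/20·(t - 2)² - 4/3·(t - 2)³.
With (t - 2) = 3/2: S(7/2) = 627/80.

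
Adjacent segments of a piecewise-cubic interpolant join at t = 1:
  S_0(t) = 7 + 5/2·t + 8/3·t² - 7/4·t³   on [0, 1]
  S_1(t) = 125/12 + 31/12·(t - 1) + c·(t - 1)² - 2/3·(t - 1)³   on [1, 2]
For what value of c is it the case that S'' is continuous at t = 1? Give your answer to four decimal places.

S_0''(t) = 16/3 - 21/2·t, so S_0''(1) = -31/6. On the right, S_1''(1) = 2c, so c = -31/12.

-2.5833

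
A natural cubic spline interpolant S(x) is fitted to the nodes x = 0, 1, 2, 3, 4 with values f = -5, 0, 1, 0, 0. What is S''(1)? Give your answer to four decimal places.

-5.4643

Put m_i = S'' at the i-th knot. Here h = (1, 1, 1, 1) and Δ = (5, 1, -1, 0), so the interior equations h_(i-1)·m_(i-1) + 2(h_(i-1)+h_i)·m_i + h_i·m_(i+1) = 6(Δ_i − Δ_(i-1)) read
  1·m_0 + 4·m_1 + 1·m_2 = 6(Δ_1 - Δ_0) = -24
  1·m_1 + 4·m_2 + 1·m_3 = 6(Δ_2 - Δ_1) = -12
  1·m_2 + 4·m_3 + 1·m_4 = 6(Δ_3 - Δ_2) = 6
Natural end conditions: m_0 = m_4 = 0.
Hence m_0 = 0, m_1 = -153/28, m_2 = -15/7, m_3 = 57/28, m_4 = 0.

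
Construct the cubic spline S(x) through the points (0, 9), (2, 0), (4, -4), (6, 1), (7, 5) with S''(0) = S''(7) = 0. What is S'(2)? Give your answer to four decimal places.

Let σ_i = S''(x_i). Step sizes h_i = 2, 2, 2, 1; slopes of the chords Δ_i = (y_(i+1) - y_i)/h_i = -9/2, -2, 5/2, 4.
  2·σ_0 + 8·σ_1 + 2·σ_2 = 6(Δ_1 - Δ_0) = 15
  2·σ_1 + 8·σ_2 + 2·σ_3 = 6(Δ_2 - Δ_1) = 27
  2·σ_2 + 6·σ_3 + 1·σ_4 = 6(Δ_3 - Δ_2) = 9
Natural end conditions: σ_0 = σ_4 = 0.
Hence σ_0 = 0, σ_1 = 93/82, σ_2 = 243/82, σ_3 = 21/41, σ_4 = 0.
On [2, 4], S'(x) = b_1 + 2c_1·(x - 2) + 3d_1·(x - 2)² with b_1 = Δ_1 - h_1(2σ_1 + σ_2)/6 = -307/82, c_1 = σ_1/2 = 93/164, d_1 = (σ_2 - σ_1)/(6h_1) = 25/164. So S'(2) = -307/82.

-3.7439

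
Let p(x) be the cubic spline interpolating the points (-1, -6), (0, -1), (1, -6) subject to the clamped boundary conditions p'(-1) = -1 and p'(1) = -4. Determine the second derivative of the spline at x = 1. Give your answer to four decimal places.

16.5000

Let M_i = p''(x_i). Step sizes h_i = 1, 1; slopes of the chords Δ_i = (y_(i+1) - y_i)/h_i = 5, -5.
  1·M_0 + 4·M_1 + 1·M_2 = 6(Δ_1 - Δ_0) = -60
Clamped end conditions give two more equations: 2h_0·M_0 + h_0·M_1 = 6(Δ_0 - p'(-1)) = 36 and h_1·M_1 + 2h_1·M_2 = 6(p'(1) - Δ_1) = 6.
Solving: M_0 = 63/2, M_1 = -27, M_2 = 33/2.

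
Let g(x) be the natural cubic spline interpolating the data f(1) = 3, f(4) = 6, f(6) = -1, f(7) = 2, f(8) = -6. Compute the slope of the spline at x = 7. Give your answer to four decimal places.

Write σ_i for g''(x_i). With h_i = 3, 2, 1, 1 and divided differences Δ_i = 1, -7/2, 3, -8, the continuity of g' gives the tridiagonal system
  3·σ_0 + 10·σ_1 + 2·σ_2 = 6(Δ_1 - Δ_0) = -27
  2·σ_1 + 6·σ_2 + 1·σ_3 = 6(Δ_2 - Δ_1) = 39
  1·σ_2 + 4·σ_3 + 1·σ_4 = 6(Δ_3 - Δ_2) = -66
Natural end conditions: σ_0 = σ_4 = 0.
Solving: σ_0 = 0, σ_1 = -1065/214, σ_2 = 1218/107, σ_3 = -2070/107, σ_4 = 0.
On [7, 8], g'(x) = b_3 + 2c_3·(x - 7) + 3d_3·(x - 7)² with b_3 = Δ_3 - h_3(2σ_3 + σ_4)/6 = -166/107, c_3 = σ_3/2 = -1035/107, d_3 = (σ_4 - σ_3)/(6h_3) = 345/107. So g'(7) = -166/107.

-1.5514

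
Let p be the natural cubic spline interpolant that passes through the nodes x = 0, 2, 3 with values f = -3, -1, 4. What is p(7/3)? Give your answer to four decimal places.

With M_i denoting the second derivative at x_i, h_i = 2, 1, and Δ_i = (y_(i+1) − y_i)/h_i = 1, 5:
  2·M_0 + 6·M_1 + 1·M_2 = 6(Δ_1 - Δ_0) = 24
Natural end conditions: M_0 = M_2 = 0.
Solving the tridiagonal system: M_0 = 0, M_1 = 4, M_2 = 0.
On [2, 3], p(x) = -1 + 11/3·(x - 2) + 2·(x - 2)² - 2/3·(x - 2)³.
With (x - 2) = 1/3: p(7/3) = 34/81.

0.4198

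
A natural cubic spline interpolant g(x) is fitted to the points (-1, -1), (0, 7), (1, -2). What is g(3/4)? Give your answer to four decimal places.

1.2461

Put σ_i = g'' at the i-th knot. Here h = (1, 1) and Δ = (8, -9), so the interior equations h_(i-1)·σ_(i-1) + 2(h_(i-1)+h_i)·σ_i + h_i·σ_(i+1) = 6(Δ_i − Δ_(i-1)) read
  1·σ_0 + 4·σ_1 + 1·σ_2 = 6(Δ_1 - Δ_0) = -102
Natural end conditions: σ_0 = σ_2 = 0.
Solving the tridiagonal system: σ_0 = 0, σ_1 = -51/2, σ_2 = 0.
On [0, 1], g(x) = 7 - 1/2·x - 51/4·x² + 17/4·x³.
With x = 3/4: g(3/4) = 319/256.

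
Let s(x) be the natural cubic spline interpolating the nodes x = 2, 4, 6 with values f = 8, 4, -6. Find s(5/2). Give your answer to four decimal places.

Put M_i = s'' at the i-th knot. Here h = (2, 2) and Δ = (-2, -5), so the interior equations h_(i-1)·M_(i-1) + 2(h_(i-1)+h_i)·M_i + h_i·M_(i+1) = 6(Δ_i − Δ_(i-1)) read
  2·M_0 + 8·M_1 + 2·M_2 = 6(Δ_1 - Δ_0) = -18
Natural end conditions: M_0 = M_2 = 0.
Forward elimination and back-substitution give M_0 = 0, M_1 = -9/4, M_2 = 0.
On [2, 4], s(x) = 8 - 5/4·(x - 2) + 0·(x - 2)² - 3/16·(x - 2)³.
With (x - 2) = 1/2: s(5/2) = 941/128.

7.3516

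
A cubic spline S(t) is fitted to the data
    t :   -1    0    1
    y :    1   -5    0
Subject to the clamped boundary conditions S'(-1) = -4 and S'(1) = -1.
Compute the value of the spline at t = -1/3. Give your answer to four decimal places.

-3.8148

With M_i denoting the second derivative at x_i, h_i = 1, 1, and Δ_i = (y_(i+1) − y_i)/h_i = -6, 5:
  1·M_0 + 4·M_1 + 1·M_2 = 6(Δ_1 - Δ_0) = 66
Clamped end conditions give two more equations: 2h_0·M_0 + h_0·M_1 = 6(Δ_0 - S'(-1)) = -12 and h_1·M_1 + 2h_1·M_2 = 6(S'(1) - Δ_1) = -36.
Forward elimination and back-substitution give M_0 = -21, M_1 = 30, M_2 = -33.
On [-1, 0], S(t) = 1 - 4·(t + 1) - 21/2·(t + 1)² + 17/2·(t + 1)³.
With (t + 1) = 2/3: S(-1/3) = -103/27.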